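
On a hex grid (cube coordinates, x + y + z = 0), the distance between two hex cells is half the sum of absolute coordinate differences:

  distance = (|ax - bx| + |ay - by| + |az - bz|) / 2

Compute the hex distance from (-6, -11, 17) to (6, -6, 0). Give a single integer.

|ax - bx| = |-6 - 6| = 12
|ay - by| = |-11 - (-6)| = 5
|az - bz| = |17 - 0| = 17
distance = (12 + 5 + 17) / 2 = 34 / 2 = 17

Answer: 17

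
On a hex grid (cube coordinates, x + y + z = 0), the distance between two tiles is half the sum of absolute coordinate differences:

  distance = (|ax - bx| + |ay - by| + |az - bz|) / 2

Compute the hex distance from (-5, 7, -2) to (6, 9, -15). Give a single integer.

Answer: 13

Derivation:
|ax - bx| = |-5 - 6| = 11
|ay - by| = |7 - 9| = 2
|az - bz| = |-2 - (-15)| = 13
distance = (11 + 2 + 13) / 2 = 26 / 2 = 13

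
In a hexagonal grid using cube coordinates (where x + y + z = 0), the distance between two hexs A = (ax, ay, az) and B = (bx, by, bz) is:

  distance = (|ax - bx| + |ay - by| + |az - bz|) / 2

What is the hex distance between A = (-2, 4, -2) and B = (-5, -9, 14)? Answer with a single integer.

|ax - bx| = |-2 - (-5)| = 3
|ay - by| = |4 - (-9)| = 13
|az - bz| = |-2 - 14| = 16
distance = (3 + 13 + 16) / 2 = 32 / 2 = 16

Answer: 16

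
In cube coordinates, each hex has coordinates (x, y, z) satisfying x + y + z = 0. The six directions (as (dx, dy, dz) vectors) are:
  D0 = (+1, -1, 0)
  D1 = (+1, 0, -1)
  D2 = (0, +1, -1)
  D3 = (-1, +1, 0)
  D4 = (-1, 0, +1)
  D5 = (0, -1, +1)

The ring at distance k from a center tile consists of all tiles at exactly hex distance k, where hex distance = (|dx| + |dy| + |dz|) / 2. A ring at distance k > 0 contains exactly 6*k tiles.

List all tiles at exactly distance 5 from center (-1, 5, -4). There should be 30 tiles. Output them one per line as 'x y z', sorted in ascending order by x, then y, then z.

Walk ring at distance 5 from (-1, 5, -4):
Start at center + D4*5 = (-6, 5, 1)
  hex 0: (-6, 5, 1)
  hex 1: (-5, 4, 1)
  hex 2: (-4, 3, 1)
  hex 3: (-3, 2, 1)
  hex 4: (-2, 1, 1)
  hex 5: (-1, 0, 1)
  hex 6: (0, 0, 0)
  hex 7: (1, 0, -1)
  hex 8: (2, 0, -2)
  hex 9: (3, 0, -3)
  hex 10: (4, 0, -4)
  hex 11: (4, 1, -5)
  hex 12: (4, 2, -6)
  hex 13: (4, 3, -7)
  hex 14: (4, 4, -8)
  hex 15: (4, 5, -9)
  hex 16: (3, 6, -9)
  hex 17: (2, 7, -9)
  hex 18: (1, 8, -9)
  hex 19: (0, 9, -9)
  hex 20: (-1, 10, -9)
  hex 21: (-2, 10, -8)
  hex 22: (-3, 10, -7)
  hex 23: (-4, 10, -6)
  hex 24: (-5, 10, -5)
  hex 25: (-6, 10, -4)
  hex 26: (-6, 9, -3)
  hex 27: (-6, 8, -2)
  hex 28: (-6, 7, -1)
  hex 29: (-6, 6, 0)
Sorted: 30 hexes.

Answer: -6 5 1
-6 6 0
-6 7 -1
-6 8 -2
-6 9 -3
-6 10 -4
-5 4 1
-5 10 -5
-4 3 1
-4 10 -6
-3 2 1
-3 10 -7
-2 1 1
-2 10 -8
-1 0 1
-1 10 -9
0 0 0
0 9 -9
1 0 -1
1 8 -9
2 0 -2
2 7 -9
3 0 -3
3 6 -9
4 0 -4
4 1 -5
4 2 -6
4 3 -7
4 4 -8
4 5 -9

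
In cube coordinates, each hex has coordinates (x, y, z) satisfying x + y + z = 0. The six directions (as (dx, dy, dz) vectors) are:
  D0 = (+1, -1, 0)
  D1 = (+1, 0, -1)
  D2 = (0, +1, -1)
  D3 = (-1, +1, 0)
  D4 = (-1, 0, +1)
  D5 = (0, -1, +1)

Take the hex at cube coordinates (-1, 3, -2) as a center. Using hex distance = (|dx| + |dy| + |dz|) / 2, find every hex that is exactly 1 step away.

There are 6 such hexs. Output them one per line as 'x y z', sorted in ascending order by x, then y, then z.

Walk ring at distance 1 from (-1, 3, -2):
Start at center + D4*1 = (-2, 3, -1)
  hex 0: (-2, 3, -1)
  hex 1: (-1, 2, -1)
  hex 2: (0, 2, -2)
  hex 3: (0, 3, -3)
  hex 4: (-1, 4, -3)
  hex 5: (-2, 4, -2)
Sorted: 6 hexes.

Answer: -2 3 -1
-2 4 -2
-1 2 -1
-1 4 -3
0 2 -2
0 3 -3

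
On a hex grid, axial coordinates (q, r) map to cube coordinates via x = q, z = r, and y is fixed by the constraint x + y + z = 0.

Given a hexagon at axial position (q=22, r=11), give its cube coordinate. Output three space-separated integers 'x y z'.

Answer: 22 -33 11

Derivation:
x = q = 22
z = r = 11
y = -x - z = -(22) - (11) = -33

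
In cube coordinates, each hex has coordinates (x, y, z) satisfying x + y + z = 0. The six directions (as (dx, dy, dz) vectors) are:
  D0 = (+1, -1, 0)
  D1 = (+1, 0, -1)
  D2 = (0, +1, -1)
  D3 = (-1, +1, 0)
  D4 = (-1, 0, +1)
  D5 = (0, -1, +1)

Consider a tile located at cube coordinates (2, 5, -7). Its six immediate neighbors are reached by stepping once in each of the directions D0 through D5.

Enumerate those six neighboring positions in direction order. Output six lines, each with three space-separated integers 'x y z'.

Answer: 3 4 -7
3 5 -8
2 6 -8
1 6 -7
1 5 -6
2 4 -6

Derivation:
Center: (2, 5, -7). Add each direction:
  D0: (2, 5, -7) + (1, -1, 0) = (3, 4, -7)
  D1: (2, 5, -7) + (1, 0, -1) = (3, 5, -8)
  D2: (2, 5, -7) + (0, 1, -1) = (2, 6, -8)
  D3: (2, 5, -7) + (-1, 1, 0) = (1, 6, -7)
  D4: (2, 5, -7) + (-1, 0, 1) = (1, 5, -6)
  D5: (2, 5, -7) + (0, -1, 1) = (2, 4, -6)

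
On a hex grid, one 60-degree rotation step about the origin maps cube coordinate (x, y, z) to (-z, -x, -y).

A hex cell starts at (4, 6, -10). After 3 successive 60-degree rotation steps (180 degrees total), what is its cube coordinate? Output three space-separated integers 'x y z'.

Start: (4, 6, -10)
Step 1: (4, 6, -10) -> (-(-10), -(4), -(6)) = (10, -4, -6)
Step 2: (10, -4, -6) -> (-(-6), -(10), -(-4)) = (6, -10, 4)
Step 3: (6, -10, 4) -> (-(4), -(6), -(-10)) = (-4, -6, 10)

Answer: -4 -6 10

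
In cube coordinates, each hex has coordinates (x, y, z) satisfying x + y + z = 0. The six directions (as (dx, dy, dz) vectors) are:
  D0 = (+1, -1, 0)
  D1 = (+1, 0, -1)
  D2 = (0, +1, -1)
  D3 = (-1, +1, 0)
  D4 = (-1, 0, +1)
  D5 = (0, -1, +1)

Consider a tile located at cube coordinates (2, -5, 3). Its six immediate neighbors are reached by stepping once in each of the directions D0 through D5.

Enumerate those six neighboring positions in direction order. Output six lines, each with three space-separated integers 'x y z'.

Answer: 3 -6 3
3 -5 2
2 -4 2
1 -4 3
1 -5 4
2 -6 4

Derivation:
Center: (2, -5, 3). Add each direction:
  D0: (2, -5, 3) + (1, -1, 0) = (3, -6, 3)
  D1: (2, -5, 3) + (1, 0, -1) = (3, -5, 2)
  D2: (2, -5, 3) + (0, 1, -1) = (2, -4, 2)
  D3: (2, -5, 3) + (-1, 1, 0) = (1, -4, 3)
  D4: (2, -5, 3) + (-1, 0, 1) = (1, -5, 4)
  D5: (2, -5, 3) + (0, -1, 1) = (2, -6, 4)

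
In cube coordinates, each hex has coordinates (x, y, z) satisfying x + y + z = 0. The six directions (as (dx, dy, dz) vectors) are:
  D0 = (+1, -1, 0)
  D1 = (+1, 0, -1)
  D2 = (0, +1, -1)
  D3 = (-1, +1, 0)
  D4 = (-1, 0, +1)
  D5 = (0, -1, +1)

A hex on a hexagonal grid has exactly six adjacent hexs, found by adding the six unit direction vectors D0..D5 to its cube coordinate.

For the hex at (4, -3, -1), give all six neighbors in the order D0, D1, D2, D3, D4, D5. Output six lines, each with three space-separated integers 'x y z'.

Answer: 5 -4 -1
5 -3 -2
4 -2 -2
3 -2 -1
3 -3 0
4 -4 0

Derivation:
Center: (4, -3, -1). Add each direction:
  D0: (4, -3, -1) + (1, -1, 0) = (5, -4, -1)
  D1: (4, -3, -1) + (1, 0, -1) = (5, -3, -2)
  D2: (4, -3, -1) + (0, 1, -1) = (4, -2, -2)
  D3: (4, -3, -1) + (-1, 1, 0) = (3, -2, -1)
  D4: (4, -3, -1) + (-1, 0, 1) = (3, -3, 0)
  D5: (4, -3, -1) + (0, -1, 1) = (4, -4, 0)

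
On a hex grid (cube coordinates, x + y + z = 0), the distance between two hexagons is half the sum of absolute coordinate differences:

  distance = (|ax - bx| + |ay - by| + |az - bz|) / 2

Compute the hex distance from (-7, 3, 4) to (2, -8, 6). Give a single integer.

Answer: 11

Derivation:
|ax - bx| = |-7 - 2| = 9
|ay - by| = |3 - (-8)| = 11
|az - bz| = |4 - 6| = 2
distance = (9 + 11 + 2) / 2 = 22 / 2 = 11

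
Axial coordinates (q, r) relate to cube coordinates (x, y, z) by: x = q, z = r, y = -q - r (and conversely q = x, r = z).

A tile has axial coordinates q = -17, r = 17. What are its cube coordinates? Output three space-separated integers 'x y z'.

Answer: -17 0 17

Derivation:
x = q = -17
z = r = 17
y = -x - z = -(-17) - (17) = 0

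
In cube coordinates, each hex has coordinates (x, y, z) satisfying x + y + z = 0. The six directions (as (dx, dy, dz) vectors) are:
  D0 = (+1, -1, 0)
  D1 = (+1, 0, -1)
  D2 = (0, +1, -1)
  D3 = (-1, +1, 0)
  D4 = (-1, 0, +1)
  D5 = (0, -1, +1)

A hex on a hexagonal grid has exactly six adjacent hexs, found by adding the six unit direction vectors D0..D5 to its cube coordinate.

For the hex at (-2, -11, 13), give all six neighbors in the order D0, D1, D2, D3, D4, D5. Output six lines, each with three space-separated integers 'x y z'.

Answer: -1 -12 13
-1 -11 12
-2 -10 12
-3 -10 13
-3 -11 14
-2 -12 14

Derivation:
Center: (-2, -11, 13). Add each direction:
  D0: (-2, -11, 13) + (1, -1, 0) = (-1, -12, 13)
  D1: (-2, -11, 13) + (1, 0, -1) = (-1, -11, 12)
  D2: (-2, -11, 13) + (0, 1, -1) = (-2, -10, 12)
  D3: (-2, -11, 13) + (-1, 1, 0) = (-3, -10, 13)
  D4: (-2, -11, 13) + (-1, 0, 1) = (-3, -11, 14)
  D5: (-2, -11, 13) + (0, -1, 1) = (-2, -12, 14)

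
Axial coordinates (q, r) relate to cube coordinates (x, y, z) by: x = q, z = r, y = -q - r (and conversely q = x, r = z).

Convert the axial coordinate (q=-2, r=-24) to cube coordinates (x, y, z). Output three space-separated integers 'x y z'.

Answer: -2 26 -24

Derivation:
x = q = -2
z = r = -24
y = -x - z = -(-2) - (-24) = 26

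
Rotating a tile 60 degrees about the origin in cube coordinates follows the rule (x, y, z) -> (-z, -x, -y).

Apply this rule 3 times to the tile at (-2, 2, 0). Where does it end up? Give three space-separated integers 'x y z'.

Start: (-2, 2, 0)
Step 1: (-2, 2, 0) -> (-(0), -(-2), -(2)) = (0, 2, -2)
Step 2: (0, 2, -2) -> (-(-2), -(0), -(2)) = (2, 0, -2)
Step 3: (2, 0, -2) -> (-(-2), -(2), -(0)) = (2, -2, 0)

Answer: 2 -2 0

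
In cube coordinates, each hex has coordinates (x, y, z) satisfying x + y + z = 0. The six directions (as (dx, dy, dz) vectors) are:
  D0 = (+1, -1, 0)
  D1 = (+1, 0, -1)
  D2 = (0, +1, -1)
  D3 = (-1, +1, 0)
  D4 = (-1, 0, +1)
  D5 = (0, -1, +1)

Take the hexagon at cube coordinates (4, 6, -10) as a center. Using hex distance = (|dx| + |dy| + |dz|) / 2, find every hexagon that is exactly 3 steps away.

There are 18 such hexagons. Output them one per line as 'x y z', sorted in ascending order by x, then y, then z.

Walk ring at distance 3 from (4, 6, -10):
Start at center + D4*3 = (1, 6, -7)
  hex 0: (1, 6, -7)
  hex 1: (2, 5, -7)
  hex 2: (3, 4, -7)
  hex 3: (4, 3, -7)
  hex 4: (5, 3, -8)
  hex 5: (6, 3, -9)
  hex 6: (7, 3, -10)
  hex 7: (7, 4, -11)
  hex 8: (7, 5, -12)
  hex 9: (7, 6, -13)
  hex 10: (6, 7, -13)
  hex 11: (5, 8, -13)
  hex 12: (4, 9, -13)
  hex 13: (3, 9, -12)
  hex 14: (2, 9, -11)
  hex 15: (1, 9, -10)
  hex 16: (1, 8, -9)
  hex 17: (1, 7, -8)
Sorted: 18 hexes.

Answer: 1 6 -7
1 7 -8
1 8 -9
1 9 -10
2 5 -7
2 9 -11
3 4 -7
3 9 -12
4 3 -7
4 9 -13
5 3 -8
5 8 -13
6 3 -9
6 7 -13
7 3 -10
7 4 -11
7 5 -12
7 6 -13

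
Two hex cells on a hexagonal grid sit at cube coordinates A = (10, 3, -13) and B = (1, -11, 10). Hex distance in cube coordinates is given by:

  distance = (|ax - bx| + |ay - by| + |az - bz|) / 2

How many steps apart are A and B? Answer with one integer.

|ax - bx| = |10 - 1| = 9
|ay - by| = |3 - (-11)| = 14
|az - bz| = |-13 - 10| = 23
distance = (9 + 14 + 23) / 2 = 46 / 2 = 23

Answer: 23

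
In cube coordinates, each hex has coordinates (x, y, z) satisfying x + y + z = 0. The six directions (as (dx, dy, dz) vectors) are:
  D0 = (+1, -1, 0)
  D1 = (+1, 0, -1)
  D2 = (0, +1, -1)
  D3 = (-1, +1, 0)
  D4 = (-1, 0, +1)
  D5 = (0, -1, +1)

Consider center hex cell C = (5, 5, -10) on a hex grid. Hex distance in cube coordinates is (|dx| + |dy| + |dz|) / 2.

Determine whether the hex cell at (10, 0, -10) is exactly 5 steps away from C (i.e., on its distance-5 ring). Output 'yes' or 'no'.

Answer: yes

Derivation:
|px - cx| = |10 - 5| = 5
|py - cy| = |0 - 5| = 5
|pz - cz| = |-10 - (-10)| = 0
distance = (5+5+0)/2 = 10/2 = 5
radius = 5; distance == radius -> yes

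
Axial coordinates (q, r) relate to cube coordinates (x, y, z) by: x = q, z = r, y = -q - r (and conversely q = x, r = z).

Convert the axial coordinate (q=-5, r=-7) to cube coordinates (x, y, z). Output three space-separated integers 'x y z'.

Answer: -5 12 -7

Derivation:
x = q = -5
z = r = -7
y = -x - z = -(-5) - (-7) = 12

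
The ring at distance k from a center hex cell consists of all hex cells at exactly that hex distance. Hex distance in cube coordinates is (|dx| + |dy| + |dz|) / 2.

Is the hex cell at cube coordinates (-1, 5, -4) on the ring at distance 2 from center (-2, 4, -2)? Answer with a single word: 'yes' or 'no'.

Answer: yes

Derivation:
|px - cx| = |-1 - (-2)| = 1
|py - cy| = |5 - 4| = 1
|pz - cz| = |-4 - (-2)| = 2
distance = (1+1+2)/2 = 4/2 = 2
radius = 2; distance == radius -> yes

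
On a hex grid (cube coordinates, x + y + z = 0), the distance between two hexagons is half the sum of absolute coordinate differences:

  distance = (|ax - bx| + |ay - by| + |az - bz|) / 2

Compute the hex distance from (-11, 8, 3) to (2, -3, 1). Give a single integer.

Answer: 13

Derivation:
|ax - bx| = |-11 - 2| = 13
|ay - by| = |8 - (-3)| = 11
|az - bz| = |3 - 1| = 2
distance = (13 + 11 + 2) / 2 = 26 / 2 = 13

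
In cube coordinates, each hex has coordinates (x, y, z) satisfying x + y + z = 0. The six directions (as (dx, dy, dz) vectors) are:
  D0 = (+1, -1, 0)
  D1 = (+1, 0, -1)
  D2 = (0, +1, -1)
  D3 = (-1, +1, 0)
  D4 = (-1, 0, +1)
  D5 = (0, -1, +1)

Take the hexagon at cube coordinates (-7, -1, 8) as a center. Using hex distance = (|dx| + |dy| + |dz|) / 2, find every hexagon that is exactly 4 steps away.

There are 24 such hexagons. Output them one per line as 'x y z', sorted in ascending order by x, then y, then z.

Answer: -11 -1 12
-11 0 11
-11 1 10
-11 2 9
-11 3 8
-10 -2 12
-10 3 7
-9 -3 12
-9 3 6
-8 -4 12
-8 3 5
-7 -5 12
-7 3 4
-6 -5 11
-6 2 4
-5 -5 10
-5 1 4
-4 -5 9
-4 0 4
-3 -5 8
-3 -4 7
-3 -3 6
-3 -2 5
-3 -1 4

Derivation:
Walk ring at distance 4 from (-7, -1, 8):
Start at center + D4*4 = (-11, -1, 12)
  hex 0: (-11, -1, 12)
  hex 1: (-10, -2, 12)
  hex 2: (-9, -3, 12)
  hex 3: (-8, -4, 12)
  hex 4: (-7, -5, 12)
  hex 5: (-6, -5, 11)
  hex 6: (-5, -5, 10)
  hex 7: (-4, -5, 9)
  hex 8: (-3, -5, 8)
  hex 9: (-3, -4, 7)
  hex 10: (-3, -3, 6)
  hex 11: (-3, -2, 5)
  hex 12: (-3, -1, 4)
  hex 13: (-4, 0, 4)
  hex 14: (-5, 1, 4)
  hex 15: (-6, 2, 4)
  hex 16: (-7, 3, 4)
  hex 17: (-8, 3, 5)
  hex 18: (-9, 3, 6)
  hex 19: (-10, 3, 7)
  hex 20: (-11, 3, 8)
  hex 21: (-11, 2, 9)
  hex 22: (-11, 1, 10)
  hex 23: (-11, 0, 11)
Sorted: 24 hexes.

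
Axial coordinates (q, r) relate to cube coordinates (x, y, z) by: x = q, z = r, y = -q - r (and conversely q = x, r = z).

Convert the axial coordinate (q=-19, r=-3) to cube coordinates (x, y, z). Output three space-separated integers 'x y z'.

x = q = -19
z = r = -3
y = -x - z = -(-19) - (-3) = 22

Answer: -19 22 -3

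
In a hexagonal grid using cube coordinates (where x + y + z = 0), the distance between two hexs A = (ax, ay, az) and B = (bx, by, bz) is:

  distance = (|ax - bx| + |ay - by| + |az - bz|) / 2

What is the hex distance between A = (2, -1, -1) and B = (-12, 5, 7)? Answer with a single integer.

Answer: 14

Derivation:
|ax - bx| = |2 - (-12)| = 14
|ay - by| = |-1 - 5| = 6
|az - bz| = |-1 - 7| = 8
distance = (14 + 6 + 8) / 2 = 28 / 2 = 14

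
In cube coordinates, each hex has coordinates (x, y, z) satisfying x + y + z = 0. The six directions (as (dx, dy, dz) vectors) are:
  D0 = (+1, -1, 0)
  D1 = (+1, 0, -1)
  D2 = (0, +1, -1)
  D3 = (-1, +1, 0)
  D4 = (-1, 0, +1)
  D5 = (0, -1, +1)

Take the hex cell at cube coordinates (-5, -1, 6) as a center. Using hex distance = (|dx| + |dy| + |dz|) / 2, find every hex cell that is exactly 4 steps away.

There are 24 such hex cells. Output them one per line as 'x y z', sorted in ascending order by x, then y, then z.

Walk ring at distance 4 from (-5, -1, 6):
Start at center + D4*4 = (-9, -1, 10)
  hex 0: (-9, -1, 10)
  hex 1: (-8, -2, 10)
  hex 2: (-7, -3, 10)
  hex 3: (-6, -4, 10)
  hex 4: (-5, -5, 10)
  hex 5: (-4, -5, 9)
  hex 6: (-3, -5, 8)
  hex 7: (-2, -5, 7)
  hex 8: (-1, -5, 6)
  hex 9: (-1, -4, 5)
  hex 10: (-1, -3, 4)
  hex 11: (-1, -2, 3)
  hex 12: (-1, -1, 2)
  hex 13: (-2, 0, 2)
  hex 14: (-3, 1, 2)
  hex 15: (-4, 2, 2)
  hex 16: (-5, 3, 2)
  hex 17: (-6, 3, 3)
  hex 18: (-7, 3, 4)
  hex 19: (-8, 3, 5)
  hex 20: (-9, 3, 6)
  hex 21: (-9, 2, 7)
  hex 22: (-9, 1, 8)
  hex 23: (-9, 0, 9)
Sorted: 24 hexes.

Answer: -9 -1 10
-9 0 9
-9 1 8
-9 2 7
-9 3 6
-8 -2 10
-8 3 5
-7 -3 10
-7 3 4
-6 -4 10
-6 3 3
-5 -5 10
-5 3 2
-4 -5 9
-4 2 2
-3 -5 8
-3 1 2
-2 -5 7
-2 0 2
-1 -5 6
-1 -4 5
-1 -3 4
-1 -2 3
-1 -1 2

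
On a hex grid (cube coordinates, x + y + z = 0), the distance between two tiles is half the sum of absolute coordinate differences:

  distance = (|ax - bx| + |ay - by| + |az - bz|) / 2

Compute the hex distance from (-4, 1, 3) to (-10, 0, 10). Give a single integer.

Answer: 7

Derivation:
|ax - bx| = |-4 - (-10)| = 6
|ay - by| = |1 - 0| = 1
|az - bz| = |3 - 10| = 7
distance = (6 + 1 + 7) / 2 = 14 / 2 = 7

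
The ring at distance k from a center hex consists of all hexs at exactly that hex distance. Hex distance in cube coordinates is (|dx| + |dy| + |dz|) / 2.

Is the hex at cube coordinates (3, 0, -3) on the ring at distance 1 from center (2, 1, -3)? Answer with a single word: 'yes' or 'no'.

Answer: yes

Derivation:
|px - cx| = |3 - 2| = 1
|py - cy| = |0 - 1| = 1
|pz - cz| = |-3 - (-3)| = 0
distance = (1+1+0)/2 = 2/2 = 1
radius = 1; distance == radius -> yes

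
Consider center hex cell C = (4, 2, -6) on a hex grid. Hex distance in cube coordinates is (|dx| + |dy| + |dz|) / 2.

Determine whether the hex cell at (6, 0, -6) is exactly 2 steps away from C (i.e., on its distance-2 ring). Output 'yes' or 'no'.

Answer: yes

Derivation:
|px - cx| = |6 - 4| = 2
|py - cy| = |0 - 2| = 2
|pz - cz| = |-6 - (-6)| = 0
distance = (2+2+0)/2 = 4/2 = 2
radius = 2; distance == radius -> yes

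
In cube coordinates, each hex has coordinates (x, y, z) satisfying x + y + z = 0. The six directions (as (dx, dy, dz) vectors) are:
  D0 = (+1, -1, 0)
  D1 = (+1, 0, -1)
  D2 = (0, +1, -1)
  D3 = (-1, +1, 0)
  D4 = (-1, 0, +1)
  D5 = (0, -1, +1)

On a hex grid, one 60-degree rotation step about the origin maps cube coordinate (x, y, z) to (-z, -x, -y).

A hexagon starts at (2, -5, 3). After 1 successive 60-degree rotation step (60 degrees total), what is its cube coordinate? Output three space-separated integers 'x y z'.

Answer: -3 -2 5

Derivation:
Start: (2, -5, 3)
Step 1: (2, -5, 3) -> (-(3), -(2), -(-5)) = (-3, -2, 5)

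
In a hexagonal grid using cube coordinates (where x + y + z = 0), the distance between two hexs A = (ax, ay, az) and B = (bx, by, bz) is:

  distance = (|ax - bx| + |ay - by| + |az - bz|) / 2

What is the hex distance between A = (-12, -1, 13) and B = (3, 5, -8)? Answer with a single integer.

Answer: 21

Derivation:
|ax - bx| = |-12 - 3| = 15
|ay - by| = |-1 - 5| = 6
|az - bz| = |13 - (-8)| = 21
distance = (15 + 6 + 21) / 2 = 42 / 2 = 21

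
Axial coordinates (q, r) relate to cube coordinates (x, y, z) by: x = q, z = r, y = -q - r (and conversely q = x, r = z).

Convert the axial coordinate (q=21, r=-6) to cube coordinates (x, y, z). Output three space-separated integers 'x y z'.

x = q = 21
z = r = -6
y = -x - z = -(21) - (-6) = -15

Answer: 21 -15 -6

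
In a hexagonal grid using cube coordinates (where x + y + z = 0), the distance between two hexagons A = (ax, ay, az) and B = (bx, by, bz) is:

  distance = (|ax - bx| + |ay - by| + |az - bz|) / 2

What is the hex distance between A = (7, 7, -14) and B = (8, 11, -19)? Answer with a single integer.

|ax - bx| = |7 - 8| = 1
|ay - by| = |7 - 11| = 4
|az - bz| = |-14 - (-19)| = 5
distance = (1 + 4 + 5) / 2 = 10 / 2 = 5

Answer: 5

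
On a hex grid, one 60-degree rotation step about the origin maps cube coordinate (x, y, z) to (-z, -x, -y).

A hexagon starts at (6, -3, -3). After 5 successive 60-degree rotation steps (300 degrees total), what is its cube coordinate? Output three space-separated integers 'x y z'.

Answer: 3 3 -6

Derivation:
Start: (6, -3, -3)
Step 1: (6, -3, -3) -> (-(-3), -(6), -(-3)) = (3, -6, 3)
Step 2: (3, -6, 3) -> (-(3), -(3), -(-6)) = (-3, -3, 6)
Step 3: (-3, -3, 6) -> (-(6), -(-3), -(-3)) = (-6, 3, 3)
Step 4: (-6, 3, 3) -> (-(3), -(-6), -(3)) = (-3, 6, -3)
Step 5: (-3, 6, -3) -> (-(-3), -(-3), -(6)) = (3, 3, -6)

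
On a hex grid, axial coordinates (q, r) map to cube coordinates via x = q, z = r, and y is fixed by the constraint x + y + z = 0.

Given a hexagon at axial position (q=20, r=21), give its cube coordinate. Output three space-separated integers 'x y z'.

Answer: 20 -41 21

Derivation:
x = q = 20
z = r = 21
y = -x - z = -(20) - (21) = -41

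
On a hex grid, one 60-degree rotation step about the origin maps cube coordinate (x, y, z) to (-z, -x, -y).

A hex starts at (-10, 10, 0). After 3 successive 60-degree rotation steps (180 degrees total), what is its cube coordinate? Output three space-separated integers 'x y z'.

Answer: 10 -10 0

Derivation:
Start: (-10, 10, 0)
Step 1: (-10, 10, 0) -> (-(0), -(-10), -(10)) = (0, 10, -10)
Step 2: (0, 10, -10) -> (-(-10), -(0), -(10)) = (10, 0, -10)
Step 3: (10, 0, -10) -> (-(-10), -(10), -(0)) = (10, -10, 0)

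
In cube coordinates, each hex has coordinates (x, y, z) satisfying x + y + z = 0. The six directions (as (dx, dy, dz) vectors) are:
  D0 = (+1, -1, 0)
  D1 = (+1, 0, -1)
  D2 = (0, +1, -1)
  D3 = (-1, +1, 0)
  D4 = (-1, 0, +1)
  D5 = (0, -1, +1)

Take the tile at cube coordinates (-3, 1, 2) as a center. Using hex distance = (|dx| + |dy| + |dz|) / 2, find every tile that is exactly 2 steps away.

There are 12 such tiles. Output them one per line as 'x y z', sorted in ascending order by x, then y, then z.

Walk ring at distance 2 from (-3, 1, 2):
Start at center + D4*2 = (-5, 1, 4)
  hex 0: (-5, 1, 4)
  hex 1: (-4, 0, 4)
  hex 2: (-3, -1, 4)
  hex 3: (-2, -1, 3)
  hex 4: (-1, -1, 2)
  hex 5: (-1, 0, 1)
  hex 6: (-1, 1, 0)
  hex 7: (-2, 2, 0)
  hex 8: (-3, 3, 0)
  hex 9: (-4, 3, 1)
  hex 10: (-5, 3, 2)
  hex 11: (-5, 2, 3)
Sorted: 12 hexes.

Answer: -5 1 4
-5 2 3
-5 3 2
-4 0 4
-4 3 1
-3 -1 4
-3 3 0
-2 -1 3
-2 2 0
-1 -1 2
-1 0 1
-1 1 0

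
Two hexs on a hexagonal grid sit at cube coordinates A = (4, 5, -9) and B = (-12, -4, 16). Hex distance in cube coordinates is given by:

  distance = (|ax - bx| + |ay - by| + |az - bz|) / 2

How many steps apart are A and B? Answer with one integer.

|ax - bx| = |4 - (-12)| = 16
|ay - by| = |5 - (-4)| = 9
|az - bz| = |-9 - 16| = 25
distance = (16 + 9 + 25) / 2 = 50 / 2 = 25

Answer: 25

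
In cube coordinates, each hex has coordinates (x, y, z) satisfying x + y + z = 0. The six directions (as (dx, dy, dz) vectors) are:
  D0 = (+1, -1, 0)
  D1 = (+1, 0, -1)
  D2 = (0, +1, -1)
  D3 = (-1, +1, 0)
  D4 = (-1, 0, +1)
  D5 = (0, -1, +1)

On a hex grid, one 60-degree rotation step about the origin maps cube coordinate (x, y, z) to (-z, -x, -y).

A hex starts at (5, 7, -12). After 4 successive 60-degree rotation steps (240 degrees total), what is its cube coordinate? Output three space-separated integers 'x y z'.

Start: (5, 7, -12)
Step 1: (5, 7, -12) -> (-(-12), -(5), -(7)) = (12, -5, -7)
Step 2: (12, -5, -7) -> (-(-7), -(12), -(-5)) = (7, -12, 5)
Step 3: (7, -12, 5) -> (-(5), -(7), -(-12)) = (-5, -7, 12)
Step 4: (-5, -7, 12) -> (-(12), -(-5), -(-7)) = (-12, 5, 7)

Answer: -12 5 7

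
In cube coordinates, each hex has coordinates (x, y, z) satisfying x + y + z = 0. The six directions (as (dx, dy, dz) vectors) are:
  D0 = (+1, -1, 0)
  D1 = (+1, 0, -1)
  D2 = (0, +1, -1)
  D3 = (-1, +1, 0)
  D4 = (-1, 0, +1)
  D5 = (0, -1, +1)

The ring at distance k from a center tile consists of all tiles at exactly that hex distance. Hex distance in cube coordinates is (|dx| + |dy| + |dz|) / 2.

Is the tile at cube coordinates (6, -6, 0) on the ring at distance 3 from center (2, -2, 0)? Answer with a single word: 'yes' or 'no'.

|px - cx| = |6 - 2| = 4
|py - cy| = |-6 - (-2)| = 4
|pz - cz| = |0 - 0| = 0
distance = (4+4+0)/2 = 8/2 = 4
radius = 3; distance != radius -> no

Answer: no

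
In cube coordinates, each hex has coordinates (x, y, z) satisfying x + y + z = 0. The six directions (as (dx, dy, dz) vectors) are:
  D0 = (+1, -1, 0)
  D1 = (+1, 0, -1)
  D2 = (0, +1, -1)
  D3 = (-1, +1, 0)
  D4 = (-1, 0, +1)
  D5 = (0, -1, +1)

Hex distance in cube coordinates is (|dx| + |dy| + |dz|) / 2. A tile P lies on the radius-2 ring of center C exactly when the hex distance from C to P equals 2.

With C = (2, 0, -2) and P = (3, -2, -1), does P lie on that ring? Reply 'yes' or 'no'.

Answer: yes

Derivation:
|px - cx| = |3 - 2| = 1
|py - cy| = |-2 - 0| = 2
|pz - cz| = |-1 - (-2)| = 1
distance = (1+2+1)/2 = 4/2 = 2
radius = 2; distance == radius -> yes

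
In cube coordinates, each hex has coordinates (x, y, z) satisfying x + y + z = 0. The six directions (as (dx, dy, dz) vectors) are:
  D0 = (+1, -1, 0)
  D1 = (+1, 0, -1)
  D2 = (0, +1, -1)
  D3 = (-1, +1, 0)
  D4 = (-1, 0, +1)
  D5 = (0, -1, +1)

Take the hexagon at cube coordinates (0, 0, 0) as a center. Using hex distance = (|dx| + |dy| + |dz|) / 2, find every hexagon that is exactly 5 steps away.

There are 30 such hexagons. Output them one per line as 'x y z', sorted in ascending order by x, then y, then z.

Answer: -5 0 5
-5 1 4
-5 2 3
-5 3 2
-5 4 1
-5 5 0
-4 -1 5
-4 5 -1
-3 -2 5
-3 5 -2
-2 -3 5
-2 5 -3
-1 -4 5
-1 5 -4
0 -5 5
0 5 -5
1 -5 4
1 4 -5
2 -5 3
2 3 -5
3 -5 2
3 2 -5
4 -5 1
4 1 -5
5 -5 0
5 -4 -1
5 -3 -2
5 -2 -3
5 -1 -4
5 0 -5

Derivation:
Walk ring at distance 5 from (0, 0, 0):
Start at center + D4*5 = (-5, 0, 5)
  hex 0: (-5, 0, 5)
  hex 1: (-4, -1, 5)
  hex 2: (-3, -2, 5)
  hex 3: (-2, -3, 5)
  hex 4: (-1, -4, 5)
  hex 5: (0, -5, 5)
  hex 6: (1, -5, 4)
  hex 7: (2, -5, 3)
  hex 8: (3, -5, 2)
  hex 9: (4, -5, 1)
  hex 10: (5, -5, 0)
  hex 11: (5, -4, -1)
  hex 12: (5, -3, -2)
  hex 13: (5, -2, -3)
  hex 14: (5, -1, -4)
  hex 15: (5, 0, -5)
  hex 16: (4, 1, -5)
  hex 17: (3, 2, -5)
  hex 18: (2, 3, -5)
  hex 19: (1, 4, -5)
  hex 20: (0, 5, -5)
  hex 21: (-1, 5, -4)
  hex 22: (-2, 5, -3)
  hex 23: (-3, 5, -2)
  hex 24: (-4, 5, -1)
  hex 25: (-5, 5, 0)
  hex 26: (-5, 4, 1)
  hex 27: (-5, 3, 2)
  hex 28: (-5, 2, 3)
  hex 29: (-5, 1, 4)
Sorted: 30 hexes.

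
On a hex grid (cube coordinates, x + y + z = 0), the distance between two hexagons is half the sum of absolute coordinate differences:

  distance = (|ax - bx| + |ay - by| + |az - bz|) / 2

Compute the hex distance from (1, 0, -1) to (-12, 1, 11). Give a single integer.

Answer: 13

Derivation:
|ax - bx| = |1 - (-12)| = 13
|ay - by| = |0 - 1| = 1
|az - bz| = |-1 - 11| = 12
distance = (13 + 1 + 12) / 2 = 26 / 2 = 13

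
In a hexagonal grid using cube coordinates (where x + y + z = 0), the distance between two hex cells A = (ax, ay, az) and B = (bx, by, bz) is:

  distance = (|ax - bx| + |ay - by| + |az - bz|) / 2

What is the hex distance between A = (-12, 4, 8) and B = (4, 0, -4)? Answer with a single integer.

|ax - bx| = |-12 - 4| = 16
|ay - by| = |4 - 0| = 4
|az - bz| = |8 - (-4)| = 12
distance = (16 + 4 + 12) / 2 = 32 / 2 = 16

Answer: 16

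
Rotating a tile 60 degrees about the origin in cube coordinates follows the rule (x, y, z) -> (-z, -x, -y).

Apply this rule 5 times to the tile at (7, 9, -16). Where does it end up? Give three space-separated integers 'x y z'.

Answer: -9 16 -7

Derivation:
Start: (7, 9, -16)
Step 1: (7, 9, -16) -> (-(-16), -(7), -(9)) = (16, -7, -9)
Step 2: (16, -7, -9) -> (-(-9), -(16), -(-7)) = (9, -16, 7)
Step 3: (9, -16, 7) -> (-(7), -(9), -(-16)) = (-7, -9, 16)
Step 4: (-7, -9, 16) -> (-(16), -(-7), -(-9)) = (-16, 7, 9)
Step 5: (-16, 7, 9) -> (-(9), -(-16), -(7)) = (-9, 16, -7)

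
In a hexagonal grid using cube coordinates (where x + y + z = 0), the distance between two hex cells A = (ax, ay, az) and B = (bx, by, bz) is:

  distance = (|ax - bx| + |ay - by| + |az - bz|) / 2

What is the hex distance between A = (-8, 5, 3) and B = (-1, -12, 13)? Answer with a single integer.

|ax - bx| = |-8 - (-1)| = 7
|ay - by| = |5 - (-12)| = 17
|az - bz| = |3 - 13| = 10
distance = (7 + 17 + 10) / 2 = 34 / 2 = 17

Answer: 17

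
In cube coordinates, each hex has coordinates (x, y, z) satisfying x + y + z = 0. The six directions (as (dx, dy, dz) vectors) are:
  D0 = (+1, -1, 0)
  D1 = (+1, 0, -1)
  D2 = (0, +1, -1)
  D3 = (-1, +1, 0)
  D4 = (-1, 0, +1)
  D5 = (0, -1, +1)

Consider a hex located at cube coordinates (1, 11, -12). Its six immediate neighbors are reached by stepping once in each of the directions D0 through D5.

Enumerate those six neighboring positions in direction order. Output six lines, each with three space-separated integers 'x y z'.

Answer: 2 10 -12
2 11 -13
1 12 -13
0 12 -12
0 11 -11
1 10 -11

Derivation:
Center: (1, 11, -12). Add each direction:
  D0: (1, 11, -12) + (1, -1, 0) = (2, 10, -12)
  D1: (1, 11, -12) + (1, 0, -1) = (2, 11, -13)
  D2: (1, 11, -12) + (0, 1, -1) = (1, 12, -13)
  D3: (1, 11, -12) + (-1, 1, 0) = (0, 12, -12)
  D4: (1, 11, -12) + (-1, 0, 1) = (0, 11, -11)
  D5: (1, 11, -12) + (0, -1, 1) = (1, 10, -11)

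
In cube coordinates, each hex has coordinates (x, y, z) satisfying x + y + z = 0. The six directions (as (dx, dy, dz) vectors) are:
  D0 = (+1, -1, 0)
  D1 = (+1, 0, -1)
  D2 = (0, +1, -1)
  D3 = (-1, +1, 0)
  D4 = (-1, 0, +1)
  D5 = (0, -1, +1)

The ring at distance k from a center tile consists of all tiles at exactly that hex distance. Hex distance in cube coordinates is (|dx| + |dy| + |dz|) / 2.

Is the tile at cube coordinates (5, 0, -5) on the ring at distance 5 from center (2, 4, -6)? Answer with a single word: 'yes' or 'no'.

|px - cx| = |5 - 2| = 3
|py - cy| = |0 - 4| = 4
|pz - cz| = |-5 - (-6)| = 1
distance = (3+4+1)/2 = 8/2 = 4
radius = 5; distance != radius -> no

Answer: no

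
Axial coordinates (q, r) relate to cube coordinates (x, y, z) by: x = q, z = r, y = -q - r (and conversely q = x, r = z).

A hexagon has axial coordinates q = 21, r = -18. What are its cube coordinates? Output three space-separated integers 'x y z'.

x = q = 21
z = r = -18
y = -x - z = -(21) - (-18) = -3

Answer: 21 -3 -18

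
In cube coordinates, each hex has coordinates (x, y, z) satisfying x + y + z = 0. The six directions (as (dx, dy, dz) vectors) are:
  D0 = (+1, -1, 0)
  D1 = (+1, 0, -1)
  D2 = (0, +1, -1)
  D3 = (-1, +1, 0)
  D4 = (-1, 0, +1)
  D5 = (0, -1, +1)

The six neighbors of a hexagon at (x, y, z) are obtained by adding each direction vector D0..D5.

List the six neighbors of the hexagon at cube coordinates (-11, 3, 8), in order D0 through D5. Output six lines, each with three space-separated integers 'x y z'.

Answer: -10 2 8
-10 3 7
-11 4 7
-12 4 8
-12 3 9
-11 2 9

Derivation:
Center: (-11, 3, 8). Add each direction:
  D0: (-11, 3, 8) + (1, -1, 0) = (-10, 2, 8)
  D1: (-11, 3, 8) + (1, 0, -1) = (-10, 3, 7)
  D2: (-11, 3, 8) + (0, 1, -1) = (-11, 4, 7)
  D3: (-11, 3, 8) + (-1, 1, 0) = (-12, 4, 8)
  D4: (-11, 3, 8) + (-1, 0, 1) = (-12, 3, 9)
  D5: (-11, 3, 8) + (0, -1, 1) = (-11, 2, 9)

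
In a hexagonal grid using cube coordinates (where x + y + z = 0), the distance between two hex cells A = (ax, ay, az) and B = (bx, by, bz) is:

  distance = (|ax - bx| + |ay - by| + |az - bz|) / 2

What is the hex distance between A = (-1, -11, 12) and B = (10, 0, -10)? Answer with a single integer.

Answer: 22

Derivation:
|ax - bx| = |-1 - 10| = 11
|ay - by| = |-11 - 0| = 11
|az - bz| = |12 - (-10)| = 22
distance = (11 + 11 + 22) / 2 = 44 / 2 = 22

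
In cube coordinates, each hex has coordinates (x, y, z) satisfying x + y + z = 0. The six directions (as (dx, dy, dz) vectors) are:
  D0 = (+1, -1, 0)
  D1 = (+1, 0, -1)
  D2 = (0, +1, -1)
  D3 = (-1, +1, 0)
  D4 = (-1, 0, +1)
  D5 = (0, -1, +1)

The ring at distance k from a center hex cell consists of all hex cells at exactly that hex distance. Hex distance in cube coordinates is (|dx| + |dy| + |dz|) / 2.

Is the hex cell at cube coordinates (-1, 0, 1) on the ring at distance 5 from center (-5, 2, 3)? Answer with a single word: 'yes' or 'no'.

|px - cx| = |-1 - (-5)| = 4
|py - cy| = |0 - 2| = 2
|pz - cz| = |1 - 3| = 2
distance = (4+2+2)/2 = 8/2 = 4
radius = 5; distance != radius -> no

Answer: no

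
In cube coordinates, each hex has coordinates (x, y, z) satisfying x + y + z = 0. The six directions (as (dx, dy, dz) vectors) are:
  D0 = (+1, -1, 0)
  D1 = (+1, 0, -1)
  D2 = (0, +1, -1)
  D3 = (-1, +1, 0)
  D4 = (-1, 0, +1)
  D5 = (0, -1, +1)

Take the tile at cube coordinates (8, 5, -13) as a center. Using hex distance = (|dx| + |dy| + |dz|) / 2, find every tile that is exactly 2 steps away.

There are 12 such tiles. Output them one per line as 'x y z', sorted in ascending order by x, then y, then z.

Walk ring at distance 2 from (8, 5, -13):
Start at center + D4*2 = (6, 5, -11)
  hex 0: (6, 5, -11)
  hex 1: (7, 4, -11)
  hex 2: (8, 3, -11)
  hex 3: (9, 3, -12)
  hex 4: (10, 3, -13)
  hex 5: (10, 4, -14)
  hex 6: (10, 5, -15)
  hex 7: (9, 6, -15)
  hex 8: (8, 7, -15)
  hex 9: (7, 7, -14)
  hex 10: (6, 7, -13)
  hex 11: (6, 6, -12)
Sorted: 12 hexes.

Answer: 6 5 -11
6 6 -12
6 7 -13
7 4 -11
7 7 -14
8 3 -11
8 7 -15
9 3 -12
9 6 -15
10 3 -13
10 4 -14
10 5 -15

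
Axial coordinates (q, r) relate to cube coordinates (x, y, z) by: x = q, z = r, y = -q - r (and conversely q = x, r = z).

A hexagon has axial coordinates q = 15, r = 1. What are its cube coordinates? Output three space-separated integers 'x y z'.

x = q = 15
z = r = 1
y = -x - z = -(15) - (1) = -16

Answer: 15 -16 1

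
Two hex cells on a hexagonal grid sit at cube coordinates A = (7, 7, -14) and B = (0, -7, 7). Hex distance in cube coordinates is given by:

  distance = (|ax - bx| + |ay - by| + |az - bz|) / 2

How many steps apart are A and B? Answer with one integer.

|ax - bx| = |7 - 0| = 7
|ay - by| = |7 - (-7)| = 14
|az - bz| = |-14 - 7| = 21
distance = (7 + 14 + 21) / 2 = 42 / 2 = 21

Answer: 21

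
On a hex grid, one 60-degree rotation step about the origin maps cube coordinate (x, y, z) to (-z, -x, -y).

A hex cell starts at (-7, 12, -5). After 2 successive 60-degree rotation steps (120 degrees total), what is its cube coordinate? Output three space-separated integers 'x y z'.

Start: (-7, 12, -5)
Step 1: (-7, 12, -5) -> (-(-5), -(-7), -(12)) = (5, 7, -12)
Step 2: (5, 7, -12) -> (-(-12), -(5), -(7)) = (12, -5, -7)

Answer: 12 -5 -7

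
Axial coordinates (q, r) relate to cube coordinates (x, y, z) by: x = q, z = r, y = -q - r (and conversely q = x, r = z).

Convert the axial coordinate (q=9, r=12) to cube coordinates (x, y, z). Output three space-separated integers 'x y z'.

Answer: 9 -21 12

Derivation:
x = q = 9
z = r = 12
y = -x - z = -(9) - (12) = -21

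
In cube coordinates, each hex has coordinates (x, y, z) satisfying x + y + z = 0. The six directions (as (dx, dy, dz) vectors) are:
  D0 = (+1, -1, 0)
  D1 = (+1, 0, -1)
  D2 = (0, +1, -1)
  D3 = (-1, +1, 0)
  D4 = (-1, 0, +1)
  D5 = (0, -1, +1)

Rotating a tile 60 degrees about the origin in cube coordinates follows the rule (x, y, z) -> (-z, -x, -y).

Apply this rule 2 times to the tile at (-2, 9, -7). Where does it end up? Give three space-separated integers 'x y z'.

Start: (-2, 9, -7)
Step 1: (-2, 9, -7) -> (-(-7), -(-2), -(9)) = (7, 2, -9)
Step 2: (7, 2, -9) -> (-(-9), -(7), -(2)) = (9, -7, -2)

Answer: 9 -7 -2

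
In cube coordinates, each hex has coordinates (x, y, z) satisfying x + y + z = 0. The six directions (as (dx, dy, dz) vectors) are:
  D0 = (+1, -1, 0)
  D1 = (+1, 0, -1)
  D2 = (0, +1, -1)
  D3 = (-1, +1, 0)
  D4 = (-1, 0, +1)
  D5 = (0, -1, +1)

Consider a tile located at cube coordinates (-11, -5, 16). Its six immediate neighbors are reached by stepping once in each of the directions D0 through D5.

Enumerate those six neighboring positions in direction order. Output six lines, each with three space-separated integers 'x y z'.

Center: (-11, -5, 16). Add each direction:
  D0: (-11, -5, 16) + (1, -1, 0) = (-10, -6, 16)
  D1: (-11, -5, 16) + (1, 0, -1) = (-10, -5, 15)
  D2: (-11, -5, 16) + (0, 1, -1) = (-11, -4, 15)
  D3: (-11, -5, 16) + (-1, 1, 0) = (-12, -4, 16)
  D4: (-11, -5, 16) + (-1, 0, 1) = (-12, -5, 17)
  D5: (-11, -5, 16) + (0, -1, 1) = (-11, -6, 17)

Answer: -10 -6 16
-10 -5 15
-11 -4 15
-12 -4 16
-12 -5 17
-11 -6 17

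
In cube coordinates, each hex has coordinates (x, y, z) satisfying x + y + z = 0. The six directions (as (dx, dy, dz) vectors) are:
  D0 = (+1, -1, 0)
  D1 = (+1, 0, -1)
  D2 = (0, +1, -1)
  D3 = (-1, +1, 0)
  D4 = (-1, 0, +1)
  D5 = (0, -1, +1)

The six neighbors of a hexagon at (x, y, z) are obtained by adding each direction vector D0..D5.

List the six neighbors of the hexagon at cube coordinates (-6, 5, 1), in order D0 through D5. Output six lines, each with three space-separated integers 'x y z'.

Answer: -5 4 1
-5 5 0
-6 6 0
-7 6 1
-7 5 2
-6 4 2

Derivation:
Center: (-6, 5, 1). Add each direction:
  D0: (-6, 5, 1) + (1, -1, 0) = (-5, 4, 1)
  D1: (-6, 5, 1) + (1, 0, -1) = (-5, 5, 0)
  D2: (-6, 5, 1) + (0, 1, -1) = (-6, 6, 0)
  D3: (-6, 5, 1) + (-1, 1, 0) = (-7, 6, 1)
  D4: (-6, 5, 1) + (-1, 0, 1) = (-7, 5, 2)
  D5: (-6, 5, 1) + (0, -1, 1) = (-6, 4, 2)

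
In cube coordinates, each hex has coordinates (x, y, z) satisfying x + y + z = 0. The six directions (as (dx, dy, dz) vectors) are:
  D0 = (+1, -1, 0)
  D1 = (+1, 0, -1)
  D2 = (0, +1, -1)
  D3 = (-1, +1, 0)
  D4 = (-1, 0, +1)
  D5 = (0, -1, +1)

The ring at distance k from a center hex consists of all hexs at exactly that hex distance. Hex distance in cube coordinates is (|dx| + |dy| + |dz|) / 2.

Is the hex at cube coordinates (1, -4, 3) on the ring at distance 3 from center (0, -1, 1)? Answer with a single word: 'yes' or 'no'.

|px - cx| = |1 - 0| = 1
|py - cy| = |-4 - (-1)| = 3
|pz - cz| = |3 - 1| = 2
distance = (1+3+2)/2 = 6/2 = 3
radius = 3; distance == radius -> yes

Answer: yes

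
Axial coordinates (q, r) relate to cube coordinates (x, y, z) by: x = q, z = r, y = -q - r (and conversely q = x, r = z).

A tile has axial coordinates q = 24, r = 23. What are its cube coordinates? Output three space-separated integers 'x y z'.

x = q = 24
z = r = 23
y = -x - z = -(24) - (23) = -47

Answer: 24 -47 23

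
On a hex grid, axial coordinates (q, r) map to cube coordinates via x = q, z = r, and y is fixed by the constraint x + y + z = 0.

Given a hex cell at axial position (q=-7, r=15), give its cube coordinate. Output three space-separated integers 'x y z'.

x = q = -7
z = r = 15
y = -x - z = -(-7) - (15) = -8

Answer: -7 -8 15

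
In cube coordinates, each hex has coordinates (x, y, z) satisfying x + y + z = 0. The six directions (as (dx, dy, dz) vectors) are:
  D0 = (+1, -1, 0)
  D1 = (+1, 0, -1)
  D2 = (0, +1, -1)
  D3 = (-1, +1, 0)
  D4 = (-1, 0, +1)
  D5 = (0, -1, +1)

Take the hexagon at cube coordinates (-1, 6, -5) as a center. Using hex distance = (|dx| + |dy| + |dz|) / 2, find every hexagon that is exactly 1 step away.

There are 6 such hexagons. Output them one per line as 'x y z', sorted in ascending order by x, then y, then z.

Walk ring at distance 1 from (-1, 6, -5):
Start at center + D4*1 = (-2, 6, -4)
  hex 0: (-2, 6, -4)
  hex 1: (-1, 5, -4)
  hex 2: (0, 5, -5)
  hex 3: (0, 6, -6)
  hex 4: (-1, 7, -6)
  hex 5: (-2, 7, -5)
Sorted: 6 hexes.

Answer: -2 6 -4
-2 7 -5
-1 5 -4
-1 7 -6
0 5 -5
0 6 -6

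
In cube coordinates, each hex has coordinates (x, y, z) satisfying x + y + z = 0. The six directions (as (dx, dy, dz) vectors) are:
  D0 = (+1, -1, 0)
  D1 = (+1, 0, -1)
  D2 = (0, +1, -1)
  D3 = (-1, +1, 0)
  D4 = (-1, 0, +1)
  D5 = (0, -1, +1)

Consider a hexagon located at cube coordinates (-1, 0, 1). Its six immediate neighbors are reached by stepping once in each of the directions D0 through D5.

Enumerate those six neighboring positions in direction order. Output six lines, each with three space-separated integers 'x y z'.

Answer: 0 -1 1
0 0 0
-1 1 0
-2 1 1
-2 0 2
-1 -1 2

Derivation:
Center: (-1, 0, 1). Add each direction:
  D0: (-1, 0, 1) + (1, -1, 0) = (0, -1, 1)
  D1: (-1, 0, 1) + (1, 0, -1) = (0, 0, 0)
  D2: (-1, 0, 1) + (0, 1, -1) = (-1, 1, 0)
  D3: (-1, 0, 1) + (-1, 1, 0) = (-2, 1, 1)
  D4: (-1, 0, 1) + (-1, 0, 1) = (-2, 0, 2)
  D5: (-1, 0, 1) + (0, -1, 1) = (-1, -1, 2)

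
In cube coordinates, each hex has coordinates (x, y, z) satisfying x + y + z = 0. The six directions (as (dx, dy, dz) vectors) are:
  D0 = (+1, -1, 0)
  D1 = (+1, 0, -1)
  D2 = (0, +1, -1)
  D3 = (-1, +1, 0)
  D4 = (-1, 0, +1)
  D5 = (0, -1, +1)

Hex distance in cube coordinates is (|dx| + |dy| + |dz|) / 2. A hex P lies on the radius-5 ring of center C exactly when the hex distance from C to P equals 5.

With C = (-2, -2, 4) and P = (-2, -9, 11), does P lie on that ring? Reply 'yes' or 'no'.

|px - cx| = |-2 - (-2)| = 0
|py - cy| = |-9 - (-2)| = 7
|pz - cz| = |11 - 4| = 7
distance = (0+7+7)/2 = 14/2 = 7
radius = 5; distance != radius -> no

Answer: no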